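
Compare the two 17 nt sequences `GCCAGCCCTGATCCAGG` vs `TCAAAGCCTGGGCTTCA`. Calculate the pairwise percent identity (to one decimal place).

10 positions differ (1, 3, 5, 6, 11, 12, 14, 15, 16, 17), so 7 of 17 match: 7/17 = 41.18%.

41.2%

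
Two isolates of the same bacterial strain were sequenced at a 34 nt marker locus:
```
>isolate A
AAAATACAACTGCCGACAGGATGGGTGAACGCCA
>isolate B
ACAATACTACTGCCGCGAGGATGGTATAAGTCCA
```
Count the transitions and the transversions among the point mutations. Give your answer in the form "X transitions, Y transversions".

Transitions (purine↔purine or pyrimidine↔pyrimidine): none.
Transversions (purine↔pyrimidine): 2 A→C, 8 A→T, 16 A→C, 17 C→G, 25 G→T, 26 T→A, 27 G→T, 30 C→G, 31 G→T.

0 transitions, 9 transversions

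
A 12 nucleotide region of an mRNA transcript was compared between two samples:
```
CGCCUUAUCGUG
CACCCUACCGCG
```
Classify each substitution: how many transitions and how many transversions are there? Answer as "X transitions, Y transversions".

4 transitions, 0 transversions

Mismatches (1-based):
position 2: G→A (purine→purine, transition)
position 5: U→C (pyrimidine→pyrimidine, transition)
position 8: U→C (pyrimidine→pyrimidine, transition)
position 11: U→C (pyrimidine→pyrimidine, transition)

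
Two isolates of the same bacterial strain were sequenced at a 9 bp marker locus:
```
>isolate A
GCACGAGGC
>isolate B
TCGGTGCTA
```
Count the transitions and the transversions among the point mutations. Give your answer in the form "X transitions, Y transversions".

2 transitions, 6 transversions

Transitions (purine↔purine or pyrimidine↔pyrimidine): 3 A→G, 6 A→G.
Transversions (purine↔pyrimidine): 1 G→T, 4 C→G, 5 G→T, 7 G→C, 8 G→T, 9 C→A.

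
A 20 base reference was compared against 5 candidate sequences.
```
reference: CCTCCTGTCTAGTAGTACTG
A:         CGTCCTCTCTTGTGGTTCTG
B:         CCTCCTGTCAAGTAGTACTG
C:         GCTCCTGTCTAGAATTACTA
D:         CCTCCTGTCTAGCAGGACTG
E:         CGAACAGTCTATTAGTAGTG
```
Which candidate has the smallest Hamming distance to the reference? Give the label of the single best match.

B

A differs at 5 positions; B differs at 1 position; C differs at 4 positions; D differs at 2 positions; E differs at 6 positions. The closest is B.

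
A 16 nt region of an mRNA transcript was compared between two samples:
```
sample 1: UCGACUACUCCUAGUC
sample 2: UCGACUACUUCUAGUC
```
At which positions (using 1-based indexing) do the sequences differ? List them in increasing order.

10

Differences at position 10 (C→U).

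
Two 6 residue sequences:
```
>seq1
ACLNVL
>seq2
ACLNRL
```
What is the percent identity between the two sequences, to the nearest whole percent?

Mismatch at position 5 (1-based): 1 of 6.
Identical positions: 5/6 = 83.33% → 83%.

83%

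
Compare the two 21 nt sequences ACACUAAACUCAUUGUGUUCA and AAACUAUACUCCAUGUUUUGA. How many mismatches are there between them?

6

The sequences differ at sites 2, 7, 12, 13, 17, 20 (1-based) — 6 in total.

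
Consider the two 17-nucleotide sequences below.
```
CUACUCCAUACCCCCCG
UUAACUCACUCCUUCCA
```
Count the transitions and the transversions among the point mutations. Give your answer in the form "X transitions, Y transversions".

7 transitions, 2 transversions

Mismatches (1-based):
position 1: C→U (pyrimidine→pyrimidine, transition)
position 4: C→A (pyrimidine→purine, transversion)
position 5: U→C (pyrimidine→pyrimidine, transition)
position 6: C→U (pyrimidine→pyrimidine, transition)
position 9: U→C (pyrimidine→pyrimidine, transition)
position 10: A→U (purine→pyrimidine, transversion)
position 13: C→U (pyrimidine→pyrimidine, transition)
position 14: C→U (pyrimidine→pyrimidine, transition)
position 17: G→A (purine→purine, transition)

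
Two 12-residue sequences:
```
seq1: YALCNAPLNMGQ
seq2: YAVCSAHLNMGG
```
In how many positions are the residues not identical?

The sequences differ at positions 3, 5, 7, 12 (1-based) — 4 in total.

4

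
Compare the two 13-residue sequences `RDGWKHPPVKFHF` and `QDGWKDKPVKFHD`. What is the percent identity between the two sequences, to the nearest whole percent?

4 positions differ (1, 6, 7, 13), so 9 of 13 match: 9/13 = 69.23%.

69%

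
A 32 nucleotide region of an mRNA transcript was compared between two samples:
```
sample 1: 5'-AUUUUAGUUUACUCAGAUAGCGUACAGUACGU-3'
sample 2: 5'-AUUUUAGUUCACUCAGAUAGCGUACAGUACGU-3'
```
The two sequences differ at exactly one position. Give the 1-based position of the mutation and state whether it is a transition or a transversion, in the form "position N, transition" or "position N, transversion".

position 10, transition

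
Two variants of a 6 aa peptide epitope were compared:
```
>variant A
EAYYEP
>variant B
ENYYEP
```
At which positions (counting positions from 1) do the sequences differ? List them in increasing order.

2

Differences at position 2 (A→N).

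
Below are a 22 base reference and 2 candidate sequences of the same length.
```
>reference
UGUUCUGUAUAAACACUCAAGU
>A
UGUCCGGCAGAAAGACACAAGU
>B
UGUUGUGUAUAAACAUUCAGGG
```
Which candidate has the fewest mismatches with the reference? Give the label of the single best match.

A differs at 6 positions; B differs at 4 positions. The closest is B.

B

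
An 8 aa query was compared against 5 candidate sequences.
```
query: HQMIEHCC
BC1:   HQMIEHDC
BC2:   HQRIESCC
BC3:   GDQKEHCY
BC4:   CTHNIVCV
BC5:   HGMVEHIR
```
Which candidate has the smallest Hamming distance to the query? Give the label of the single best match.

BC1

Hamming distances to query — BC1: 1; BC2: 2; BC3: 5; BC4: 7; BC5: 4.
Smallest is BC1 with 1 mismatch.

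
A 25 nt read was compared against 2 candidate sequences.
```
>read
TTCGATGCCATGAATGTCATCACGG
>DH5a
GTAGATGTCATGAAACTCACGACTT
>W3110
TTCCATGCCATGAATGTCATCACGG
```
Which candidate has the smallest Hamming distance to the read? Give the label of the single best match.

W3110

DH5a differs at 9 bases; W3110 differs at 1 base. The closest is W3110.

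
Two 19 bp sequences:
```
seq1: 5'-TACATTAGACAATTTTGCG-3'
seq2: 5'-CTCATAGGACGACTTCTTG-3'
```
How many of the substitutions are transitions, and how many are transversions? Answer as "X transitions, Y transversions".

6 transitions, 3 transversions

Mismatches (1-based):
site 1: T→C (pyrimidine→pyrimidine, transition)
site 2: A→T (purine→pyrimidine, transversion)
site 6: T→A (pyrimidine→purine, transversion)
site 7: A→G (purine→purine, transition)
site 11: A→G (purine→purine, transition)
site 13: T→C (pyrimidine→pyrimidine, transition)
site 16: T→C (pyrimidine→pyrimidine, transition)
site 17: G→T (purine→pyrimidine, transversion)
site 18: C→T (pyrimidine→pyrimidine, transition)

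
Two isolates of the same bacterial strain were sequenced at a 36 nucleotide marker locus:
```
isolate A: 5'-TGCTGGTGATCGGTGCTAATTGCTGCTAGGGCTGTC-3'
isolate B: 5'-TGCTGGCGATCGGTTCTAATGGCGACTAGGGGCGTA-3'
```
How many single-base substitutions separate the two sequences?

8

Comparing position by position, 8 bases differ: 7 (T/C), 15 (G/T), 21 (T/G), 24 (T/G), 25 (G/A), 32 (C/G), 33 (T/C), 36 (C/A).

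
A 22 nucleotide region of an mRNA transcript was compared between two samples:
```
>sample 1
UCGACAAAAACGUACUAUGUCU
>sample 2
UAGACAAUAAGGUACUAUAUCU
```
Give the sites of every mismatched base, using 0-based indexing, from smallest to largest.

1, 7, 10, 18

Scanning 0-based: 1: C/A; 7: A/U; 10: C/G; 18: G/A.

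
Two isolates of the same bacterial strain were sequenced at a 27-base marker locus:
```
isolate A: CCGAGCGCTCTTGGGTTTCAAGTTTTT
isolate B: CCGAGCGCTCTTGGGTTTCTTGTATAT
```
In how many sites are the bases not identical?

4

The sequences differ at sites 20, 21, 24, 26 (1-based) — 4 in total.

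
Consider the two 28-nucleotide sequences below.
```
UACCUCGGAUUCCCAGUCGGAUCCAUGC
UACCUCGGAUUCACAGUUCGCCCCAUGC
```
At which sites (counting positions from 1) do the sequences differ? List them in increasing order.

Differences at site 13 (C→A), site 18 (C→U), site 19 (G→C), site 21 (A→C), site 22 (U→C).

13, 18, 19, 21, 22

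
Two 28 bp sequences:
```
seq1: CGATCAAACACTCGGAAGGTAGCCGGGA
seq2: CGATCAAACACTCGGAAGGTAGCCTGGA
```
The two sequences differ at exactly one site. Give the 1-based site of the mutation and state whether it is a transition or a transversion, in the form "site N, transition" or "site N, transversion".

Site 25 changes G→T. G is a purine and T is a pyrimidine, so this is a transversion.

site 25, transversion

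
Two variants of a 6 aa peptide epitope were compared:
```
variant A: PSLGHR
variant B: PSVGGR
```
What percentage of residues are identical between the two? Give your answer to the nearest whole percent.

2 positions differ (3, 5), so 4 of 6 match: 4/6 = 66.67%.

67%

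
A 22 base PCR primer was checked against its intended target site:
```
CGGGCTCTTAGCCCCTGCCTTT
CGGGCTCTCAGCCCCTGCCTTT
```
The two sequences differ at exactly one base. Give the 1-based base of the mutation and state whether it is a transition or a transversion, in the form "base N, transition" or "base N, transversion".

Base 9 changes T→C. T is a pyrimidine and C is a pyrimidine, so this is a transition.

base 9, transition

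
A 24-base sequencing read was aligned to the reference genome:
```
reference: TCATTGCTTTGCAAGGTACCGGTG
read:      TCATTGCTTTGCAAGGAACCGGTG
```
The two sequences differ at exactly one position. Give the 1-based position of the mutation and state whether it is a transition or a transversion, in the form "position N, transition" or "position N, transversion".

Position 17 changes T→A. T is a pyrimidine and A is a purine, so this is a transversion.

position 17, transversion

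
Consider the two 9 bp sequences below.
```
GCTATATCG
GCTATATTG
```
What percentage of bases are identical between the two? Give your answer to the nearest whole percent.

89%

Mismatch at position 8 (1-based): 1 of 9.
Identical positions: 8/9 = 88.89% → 89%.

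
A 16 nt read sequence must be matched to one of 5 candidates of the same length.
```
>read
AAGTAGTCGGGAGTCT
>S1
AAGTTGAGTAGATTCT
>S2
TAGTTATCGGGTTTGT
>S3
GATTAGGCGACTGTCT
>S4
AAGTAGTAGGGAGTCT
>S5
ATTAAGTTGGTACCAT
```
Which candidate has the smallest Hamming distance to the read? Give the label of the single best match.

Hamming distances to read — S1: 6; S2: 6; S3: 6; S4: 1; S5: 8.
Smallest is S4 with 1 mismatch.

S4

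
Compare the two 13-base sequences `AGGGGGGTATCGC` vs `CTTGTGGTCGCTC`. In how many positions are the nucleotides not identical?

7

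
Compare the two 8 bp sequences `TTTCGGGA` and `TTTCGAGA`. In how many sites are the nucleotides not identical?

1

Comparing position by position, 1 site differs: 6 (G/A).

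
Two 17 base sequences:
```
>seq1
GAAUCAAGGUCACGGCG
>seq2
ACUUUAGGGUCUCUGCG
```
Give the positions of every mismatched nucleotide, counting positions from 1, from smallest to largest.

1, 2, 3, 5, 7, 12, 14

Scanning 1-based: 1: G/A; 2: A/C; 3: A/U; 5: C/U; 7: A/G; 12: A/U; 14: G/U.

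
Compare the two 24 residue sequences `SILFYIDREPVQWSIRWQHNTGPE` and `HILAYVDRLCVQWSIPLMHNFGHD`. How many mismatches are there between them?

The sequences differ at positions 1, 4, 6, 9, 10, 16, 17, 18, 21, 23, 24 (1-based) — 11 in total.

11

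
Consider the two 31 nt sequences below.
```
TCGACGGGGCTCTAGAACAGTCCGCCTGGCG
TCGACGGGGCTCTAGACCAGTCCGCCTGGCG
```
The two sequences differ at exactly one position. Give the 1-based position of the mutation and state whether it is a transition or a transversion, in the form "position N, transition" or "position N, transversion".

position 17, transversion

The sequences differ only at position 17: A→C (purine→pyrimidine), a transversion.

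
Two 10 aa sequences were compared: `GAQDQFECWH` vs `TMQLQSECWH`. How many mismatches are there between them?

4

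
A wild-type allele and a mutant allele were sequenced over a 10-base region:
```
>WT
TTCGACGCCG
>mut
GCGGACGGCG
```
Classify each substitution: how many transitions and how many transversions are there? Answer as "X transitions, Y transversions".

1 transition, 3 transversions

Transitions (purine↔purine or pyrimidine↔pyrimidine): 2 T→C.
Transversions (purine↔pyrimidine): 1 T→G, 3 C→G, 8 C→G.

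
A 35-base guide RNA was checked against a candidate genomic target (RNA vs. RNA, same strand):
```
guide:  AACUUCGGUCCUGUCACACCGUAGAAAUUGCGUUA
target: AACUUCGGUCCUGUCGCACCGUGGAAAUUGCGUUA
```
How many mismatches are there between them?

2

Comparing position by position, 2 bases differ: 16 (A/G), 23 (A/G).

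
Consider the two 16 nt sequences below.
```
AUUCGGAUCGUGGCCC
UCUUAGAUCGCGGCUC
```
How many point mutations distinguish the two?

6

Mismatches (1-based): site 1: A→U; site 2: U→C; site 4: C→U; site 5: G→A; site 11: U→C; site 15: C→U.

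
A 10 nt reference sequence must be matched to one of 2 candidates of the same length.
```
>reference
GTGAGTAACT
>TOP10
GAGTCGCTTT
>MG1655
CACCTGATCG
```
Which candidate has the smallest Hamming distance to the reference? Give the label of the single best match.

TOP10

TOP10 differs at 7 positions; MG1655 differs at 8 positions. The closest is TOP10.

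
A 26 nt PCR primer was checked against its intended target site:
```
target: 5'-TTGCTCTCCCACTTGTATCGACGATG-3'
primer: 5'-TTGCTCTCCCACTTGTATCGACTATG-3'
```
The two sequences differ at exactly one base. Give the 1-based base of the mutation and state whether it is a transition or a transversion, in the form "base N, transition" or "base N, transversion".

The sequences differ only at base 23: G→T (purine→pyrimidine), a transversion.

base 23, transversion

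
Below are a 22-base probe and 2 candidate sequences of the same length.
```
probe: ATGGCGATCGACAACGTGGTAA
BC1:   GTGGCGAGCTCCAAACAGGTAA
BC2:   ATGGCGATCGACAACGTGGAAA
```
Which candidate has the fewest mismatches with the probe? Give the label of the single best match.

BC2

Hamming distances to probe — BC1: 7; BC2: 1.
Smallest is BC2 with 1 mismatch.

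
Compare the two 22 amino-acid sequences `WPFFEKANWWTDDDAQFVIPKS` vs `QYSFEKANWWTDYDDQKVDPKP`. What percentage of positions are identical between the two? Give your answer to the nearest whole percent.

64%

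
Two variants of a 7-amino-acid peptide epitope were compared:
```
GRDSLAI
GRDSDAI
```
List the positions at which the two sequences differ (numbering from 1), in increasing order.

Scanning 1-based: 5: L/D.

5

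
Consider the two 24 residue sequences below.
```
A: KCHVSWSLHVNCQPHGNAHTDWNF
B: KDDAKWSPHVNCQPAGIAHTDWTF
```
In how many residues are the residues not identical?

Comparing position by position, 8 residues differ: 2 (C/D), 3 (H/D), 4 (V/A), 5 (S/K), 8 (L/P), 15 (H/A), 17 (N/I), 23 (N/T).

8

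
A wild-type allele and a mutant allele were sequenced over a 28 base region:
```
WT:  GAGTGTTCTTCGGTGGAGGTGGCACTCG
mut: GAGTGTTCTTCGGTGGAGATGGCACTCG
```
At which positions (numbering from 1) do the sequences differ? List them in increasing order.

19

Differences at position 19 (G→A).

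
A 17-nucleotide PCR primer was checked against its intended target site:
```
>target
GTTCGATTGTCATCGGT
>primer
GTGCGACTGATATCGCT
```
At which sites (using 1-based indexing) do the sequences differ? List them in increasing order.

Differences at site 3 (T→G), site 7 (T→C), site 10 (T→A), site 11 (C→T), site 16 (G→C).

3, 7, 10, 11, 16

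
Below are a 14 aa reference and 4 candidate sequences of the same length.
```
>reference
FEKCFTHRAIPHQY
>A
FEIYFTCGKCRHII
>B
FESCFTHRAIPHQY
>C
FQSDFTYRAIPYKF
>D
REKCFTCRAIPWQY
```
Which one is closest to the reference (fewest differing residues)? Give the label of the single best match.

A differs at 9 residues; B differs at 1 residue; C differs at 7 residues; D differs at 3 residues. The closest is B.

B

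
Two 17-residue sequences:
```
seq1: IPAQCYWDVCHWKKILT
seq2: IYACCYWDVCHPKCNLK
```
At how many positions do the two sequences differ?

Mismatches (1-based): position 2: P→Y; position 4: Q→C; position 12: W→P; position 14: K→C; position 15: I→N; position 17: T→K.

6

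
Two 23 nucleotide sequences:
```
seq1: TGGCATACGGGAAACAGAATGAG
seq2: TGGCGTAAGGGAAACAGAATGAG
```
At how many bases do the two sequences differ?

Comparing position by position, 2 bases differ: 5 (A/G), 8 (C/A).

2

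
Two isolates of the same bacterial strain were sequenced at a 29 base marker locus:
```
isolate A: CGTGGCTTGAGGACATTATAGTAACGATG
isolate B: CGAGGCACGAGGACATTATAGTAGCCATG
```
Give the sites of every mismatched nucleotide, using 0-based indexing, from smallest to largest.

2, 6, 7, 23, 25

Differences at site 2 (T→A), site 6 (T→A), site 7 (T→C), site 23 (A→G), site 25 (G→C).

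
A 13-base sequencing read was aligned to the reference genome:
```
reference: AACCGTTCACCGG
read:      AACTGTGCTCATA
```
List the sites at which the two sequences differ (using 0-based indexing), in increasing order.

3, 6, 8, 10, 11, 12

Scanning 0-based: 3: C/T; 6: T/G; 8: A/T; 10: C/A; 11: G/T; 12: G/A.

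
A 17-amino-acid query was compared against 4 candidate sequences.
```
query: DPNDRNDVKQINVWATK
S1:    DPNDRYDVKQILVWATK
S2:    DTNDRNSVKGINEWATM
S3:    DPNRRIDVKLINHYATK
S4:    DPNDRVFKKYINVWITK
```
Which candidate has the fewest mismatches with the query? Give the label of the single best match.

S1

Hamming distances to query — S1: 2; S2: 5; S3: 5; S4: 5.
Smallest is S1 with 2 mismatches.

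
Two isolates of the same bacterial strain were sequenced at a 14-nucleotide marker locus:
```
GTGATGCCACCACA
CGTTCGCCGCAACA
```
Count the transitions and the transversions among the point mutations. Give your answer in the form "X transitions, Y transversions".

2 transitions, 5 transversions

Transitions (purine↔purine or pyrimidine↔pyrimidine): 5 T→C, 9 A→G.
Transversions (purine↔pyrimidine): 1 G→C, 2 T→G, 3 G→T, 4 A→T, 11 C→A.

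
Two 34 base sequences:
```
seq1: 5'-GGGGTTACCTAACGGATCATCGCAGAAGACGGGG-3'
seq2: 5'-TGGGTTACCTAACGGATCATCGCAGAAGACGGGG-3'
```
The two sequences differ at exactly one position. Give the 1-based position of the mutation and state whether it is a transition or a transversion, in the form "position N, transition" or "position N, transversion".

position 1, transversion

The sequences differ only at position 1: G→T (purine→pyrimidine), a transversion.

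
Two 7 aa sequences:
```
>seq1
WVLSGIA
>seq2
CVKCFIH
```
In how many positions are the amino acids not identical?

The sequences differ at positions 1, 3, 4, 5, 7 (1-based) — 5 in total.

5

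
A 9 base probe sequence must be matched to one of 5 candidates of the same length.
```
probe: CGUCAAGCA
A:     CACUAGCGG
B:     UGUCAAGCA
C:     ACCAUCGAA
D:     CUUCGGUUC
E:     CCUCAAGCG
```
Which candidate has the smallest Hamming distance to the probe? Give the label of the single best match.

B

Hamming distances to probe — A: 7; B: 1; C: 7; D: 6; E: 2.
Smallest is B with 1 mismatch.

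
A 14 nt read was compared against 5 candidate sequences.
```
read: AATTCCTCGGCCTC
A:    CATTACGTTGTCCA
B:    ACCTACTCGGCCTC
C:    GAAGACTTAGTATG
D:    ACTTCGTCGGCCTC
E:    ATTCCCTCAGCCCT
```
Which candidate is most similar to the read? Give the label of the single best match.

D

Hamming distances to read — A: 8; B: 3; C: 9; D: 2; E: 5.
Smallest is D with 2 mismatches.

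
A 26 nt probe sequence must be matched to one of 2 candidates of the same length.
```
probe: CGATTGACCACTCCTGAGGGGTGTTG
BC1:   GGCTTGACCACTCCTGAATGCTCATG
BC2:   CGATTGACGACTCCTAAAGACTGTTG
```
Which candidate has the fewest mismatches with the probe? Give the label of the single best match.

BC2

BC1 differs at 7 sites; BC2 differs at 5 sites. The closest is BC2.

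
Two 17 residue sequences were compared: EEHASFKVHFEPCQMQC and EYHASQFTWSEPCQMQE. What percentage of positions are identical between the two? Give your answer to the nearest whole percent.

7 positions differ (2, 6, 7, 8, 9, 10, 17), so 10 of 17 match: 10/17 = 58.82%.

59%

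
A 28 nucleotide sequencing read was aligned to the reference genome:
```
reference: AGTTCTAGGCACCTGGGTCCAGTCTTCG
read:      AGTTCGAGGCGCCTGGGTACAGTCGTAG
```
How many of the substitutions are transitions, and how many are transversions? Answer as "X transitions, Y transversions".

Mismatches (1-based):
site 6: T→G (pyrimidine→purine, transversion)
site 11: A→G (purine→purine, transition)
site 19: C→A (pyrimidine→purine, transversion)
site 25: T→G (pyrimidine→purine, transversion)
site 27: C→A (pyrimidine→purine, transversion)

1 transition, 4 transversions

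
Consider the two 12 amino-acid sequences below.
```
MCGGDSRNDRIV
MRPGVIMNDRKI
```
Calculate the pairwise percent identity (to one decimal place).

Mismatches at positions 2, 3, 5, 6, 7, 11, 12 (1-based): 7 of 12.
Identical positions: 5/12 = 41.67% → 41.7%.

41.7%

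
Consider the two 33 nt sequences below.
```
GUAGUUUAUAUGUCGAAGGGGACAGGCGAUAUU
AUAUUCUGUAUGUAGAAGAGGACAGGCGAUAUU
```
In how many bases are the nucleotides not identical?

6

Comparing position by position, 6 bases differ: 1 (G/A), 4 (G/U), 6 (U/C), 8 (A/G), 14 (C/A), 19 (G/A).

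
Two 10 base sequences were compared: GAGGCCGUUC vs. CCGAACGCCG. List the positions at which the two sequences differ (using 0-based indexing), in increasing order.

Differences at position 0 (G→C), position 1 (A→C), position 3 (G→A), position 4 (C→A), position 7 (U→C), position 8 (U→C), position 9 (C→G).

0, 1, 3, 4, 7, 8, 9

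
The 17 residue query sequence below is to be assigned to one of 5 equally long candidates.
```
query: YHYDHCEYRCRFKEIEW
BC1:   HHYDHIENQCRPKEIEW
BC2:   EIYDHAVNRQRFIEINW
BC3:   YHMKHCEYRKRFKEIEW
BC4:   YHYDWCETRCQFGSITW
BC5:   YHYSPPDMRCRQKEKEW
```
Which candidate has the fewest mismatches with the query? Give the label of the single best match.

Hamming distances to query — BC1: 5; BC2: 8; BC3: 3; BC4: 6; BC5: 7.
Smallest is BC3 with 3 mismatches.

BC3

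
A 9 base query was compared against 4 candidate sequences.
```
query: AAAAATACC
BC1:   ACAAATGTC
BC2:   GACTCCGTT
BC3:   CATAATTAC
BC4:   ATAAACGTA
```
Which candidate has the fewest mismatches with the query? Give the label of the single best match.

Hamming distances to query — BC1: 3; BC2: 8; BC3: 4; BC4: 5.
Smallest is BC1 with 3 mismatches.

BC1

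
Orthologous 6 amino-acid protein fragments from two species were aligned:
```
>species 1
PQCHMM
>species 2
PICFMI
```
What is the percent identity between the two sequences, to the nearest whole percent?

50%

3 positions differ (2, 4, 6), so 3 of 6 match: 3/6 = 50%.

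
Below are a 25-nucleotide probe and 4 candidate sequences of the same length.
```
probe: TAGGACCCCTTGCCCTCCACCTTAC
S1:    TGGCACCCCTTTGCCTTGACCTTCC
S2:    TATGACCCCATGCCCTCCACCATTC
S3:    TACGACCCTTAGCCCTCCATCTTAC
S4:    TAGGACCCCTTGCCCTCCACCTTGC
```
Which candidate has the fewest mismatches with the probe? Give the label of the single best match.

S1 differs at 7 sites; S2 differs at 4 sites; S3 differs at 4 sites; S4 differs at 1 site. The closest is S4.

S4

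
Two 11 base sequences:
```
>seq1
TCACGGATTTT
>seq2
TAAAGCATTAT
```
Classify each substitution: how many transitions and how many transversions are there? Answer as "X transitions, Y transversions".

Transitions (purine↔purine or pyrimidine↔pyrimidine): none.
Transversions (purine↔pyrimidine): 2 C→A, 4 C→A, 6 G→C, 10 T→A.

0 transitions, 4 transversions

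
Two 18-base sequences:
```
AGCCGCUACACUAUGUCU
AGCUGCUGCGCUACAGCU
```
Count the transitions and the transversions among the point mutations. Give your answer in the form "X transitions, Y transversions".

5 transitions, 1 transversion

Mismatches (1-based):
base 4: C→U (pyrimidine→pyrimidine, transition)
base 8: A→G (purine→purine, transition)
base 10: A→G (purine→purine, transition)
base 14: U→C (pyrimidine→pyrimidine, transition)
base 15: G→A (purine→purine, transition)
base 16: U→G (pyrimidine→purine, transversion)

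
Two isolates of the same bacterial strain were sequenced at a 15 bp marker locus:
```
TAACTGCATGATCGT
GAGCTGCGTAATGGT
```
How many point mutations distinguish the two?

5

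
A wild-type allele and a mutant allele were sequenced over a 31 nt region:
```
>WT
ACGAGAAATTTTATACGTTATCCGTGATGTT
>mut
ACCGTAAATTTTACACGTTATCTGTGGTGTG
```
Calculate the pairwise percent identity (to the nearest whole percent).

Mismatches at positions 3, 4, 5, 14, 23, 27, 31 (1-based): 7 of 31.
Identical positions: 24/31 = 77.42% → 77%.

77%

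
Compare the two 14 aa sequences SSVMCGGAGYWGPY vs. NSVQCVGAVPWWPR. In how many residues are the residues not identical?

7

The sequences differ at residues 1, 4, 6, 9, 10, 12, 14 (1-based) — 7 in total.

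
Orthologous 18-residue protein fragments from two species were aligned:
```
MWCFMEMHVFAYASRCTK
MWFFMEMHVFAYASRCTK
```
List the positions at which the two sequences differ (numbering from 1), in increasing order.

3

Scanning 1-based: 3: C/F.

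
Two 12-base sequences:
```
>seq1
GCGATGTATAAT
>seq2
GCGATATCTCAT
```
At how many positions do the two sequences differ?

3

Comparing position by position, 3 positions differ: 6 (G/A), 8 (A/C), 10 (A/C).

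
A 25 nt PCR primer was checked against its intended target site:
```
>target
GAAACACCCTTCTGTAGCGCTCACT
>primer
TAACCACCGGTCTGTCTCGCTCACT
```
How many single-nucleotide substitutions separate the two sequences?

The sequences differ at positions 1, 4, 9, 10, 16, 17 (1-based) — 6 in total.

6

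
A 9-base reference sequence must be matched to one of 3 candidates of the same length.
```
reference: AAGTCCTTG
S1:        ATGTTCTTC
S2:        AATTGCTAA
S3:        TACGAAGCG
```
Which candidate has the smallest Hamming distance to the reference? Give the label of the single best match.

S1

S1 differs at 3 positions; S2 differs at 4 positions; S3 differs at 7 positions. The closest is S1.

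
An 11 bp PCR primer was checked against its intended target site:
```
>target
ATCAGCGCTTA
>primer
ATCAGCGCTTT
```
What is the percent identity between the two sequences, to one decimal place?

1 position differs (11), so 10 of 11 match: 10/11 = 90.91%.

90.9%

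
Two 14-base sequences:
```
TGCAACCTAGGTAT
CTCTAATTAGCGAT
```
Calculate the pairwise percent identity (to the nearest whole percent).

Mismatches at positions 1, 2, 4, 6, 7, 11, 12 (1-based): 7 of 14.
Identical positions: 7/14 = 50% → 50%.

50%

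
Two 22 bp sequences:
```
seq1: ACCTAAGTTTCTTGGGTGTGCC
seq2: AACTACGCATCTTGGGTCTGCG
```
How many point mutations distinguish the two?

6

The sequences differ at sites 2, 6, 8, 9, 18, 22 (1-based) — 6 in total.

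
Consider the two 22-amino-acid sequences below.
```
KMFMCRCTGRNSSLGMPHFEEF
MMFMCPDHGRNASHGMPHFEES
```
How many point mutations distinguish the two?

Mismatches (1-based): position 1: K→M; position 6: R→P; position 7: C→D; position 8: T→H; position 12: S→A; position 14: L→H; position 22: F→S.

7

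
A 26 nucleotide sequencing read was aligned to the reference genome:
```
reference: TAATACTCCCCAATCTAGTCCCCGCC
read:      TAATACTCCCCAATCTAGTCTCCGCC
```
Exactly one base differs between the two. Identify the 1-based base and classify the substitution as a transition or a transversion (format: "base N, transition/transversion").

The sequences differ only at base 21: C→T (pyrimidine→pyrimidine), a transition.

base 21, transition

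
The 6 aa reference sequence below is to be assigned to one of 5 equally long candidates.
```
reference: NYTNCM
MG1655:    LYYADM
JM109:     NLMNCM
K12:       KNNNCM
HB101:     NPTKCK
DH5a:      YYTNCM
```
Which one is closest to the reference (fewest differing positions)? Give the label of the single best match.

DH5a

Hamming distances to reference — MG1655: 4; JM109: 2; K12: 3; HB101: 3; DH5a: 1.
Smallest is DH5a with 1 mismatch.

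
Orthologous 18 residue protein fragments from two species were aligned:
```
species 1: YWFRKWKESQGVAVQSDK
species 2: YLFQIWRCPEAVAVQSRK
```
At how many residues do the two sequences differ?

9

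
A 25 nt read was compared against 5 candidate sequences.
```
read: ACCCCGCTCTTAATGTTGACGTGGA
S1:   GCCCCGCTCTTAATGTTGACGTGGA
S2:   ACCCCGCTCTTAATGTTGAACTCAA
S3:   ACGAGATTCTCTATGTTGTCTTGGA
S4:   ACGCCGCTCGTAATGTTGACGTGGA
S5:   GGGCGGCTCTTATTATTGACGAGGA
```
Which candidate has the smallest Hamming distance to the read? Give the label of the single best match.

S1 differs at 1 position; S2 differs at 4 positions; S3 differs at 9 positions; S4 differs at 2 positions; S5 differs at 7 positions. The closest is S1.

S1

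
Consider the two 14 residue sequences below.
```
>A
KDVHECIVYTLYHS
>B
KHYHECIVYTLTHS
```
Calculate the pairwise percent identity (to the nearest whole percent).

79%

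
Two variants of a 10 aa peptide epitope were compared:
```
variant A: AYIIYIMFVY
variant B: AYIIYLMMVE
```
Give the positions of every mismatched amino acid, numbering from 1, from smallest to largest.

Scanning 1-based: 6: I/L; 8: F/M; 10: Y/E.

6, 8, 10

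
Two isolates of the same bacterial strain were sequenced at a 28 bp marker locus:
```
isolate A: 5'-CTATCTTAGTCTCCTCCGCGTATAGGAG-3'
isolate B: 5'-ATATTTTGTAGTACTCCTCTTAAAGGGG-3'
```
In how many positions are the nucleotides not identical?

11

Comparing position by position, 11 positions differ: 1 (C/A), 5 (C/T), 8 (A/G), 9 (G/T), 10 (T/A), 11 (C/G), 13 (C/A), 18 (G/T), 20 (G/T), 23 (T/A), 27 (A/G).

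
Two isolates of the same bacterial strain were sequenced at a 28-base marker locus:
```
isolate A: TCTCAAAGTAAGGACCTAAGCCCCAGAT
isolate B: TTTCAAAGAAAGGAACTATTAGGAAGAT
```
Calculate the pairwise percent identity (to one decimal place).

67.9%

9 positions differ (2, 9, 15, 19, 20, 21, 22, 23, 24), so 19 of 28 match: 19/28 = 67.86%.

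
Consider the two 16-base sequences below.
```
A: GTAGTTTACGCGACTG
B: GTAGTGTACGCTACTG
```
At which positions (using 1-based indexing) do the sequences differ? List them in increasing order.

6, 12

Scanning 1-based: 6: T/G; 12: G/T.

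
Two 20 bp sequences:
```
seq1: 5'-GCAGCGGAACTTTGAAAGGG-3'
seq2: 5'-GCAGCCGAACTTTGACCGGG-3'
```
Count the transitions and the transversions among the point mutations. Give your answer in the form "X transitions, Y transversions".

Mismatches (1-based):
base 6: G→C (purine→pyrimidine, transversion)
base 16: A→C (purine→pyrimidine, transversion)
base 17: A→C (purine→pyrimidine, transversion)

0 transitions, 3 transversions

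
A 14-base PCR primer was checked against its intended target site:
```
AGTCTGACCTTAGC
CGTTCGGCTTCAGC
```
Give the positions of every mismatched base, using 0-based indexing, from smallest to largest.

Differences at position 0 (A→C), position 3 (C→T), position 4 (T→C), position 6 (A→G), position 8 (C→T), position 10 (T→C).

0, 3, 4, 6, 8, 10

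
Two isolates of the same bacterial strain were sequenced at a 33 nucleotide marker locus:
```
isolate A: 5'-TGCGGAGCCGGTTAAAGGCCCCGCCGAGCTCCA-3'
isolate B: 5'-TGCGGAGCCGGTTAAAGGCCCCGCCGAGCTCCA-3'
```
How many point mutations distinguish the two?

0

No positions differ; the sequences are identical.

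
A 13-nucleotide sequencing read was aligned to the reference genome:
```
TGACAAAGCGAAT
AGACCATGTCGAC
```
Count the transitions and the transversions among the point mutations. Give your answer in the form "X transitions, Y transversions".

Transitions (purine↔purine or pyrimidine↔pyrimidine): 9 C→T, 11 A→G, 13 T→C.
Transversions (purine↔pyrimidine): 1 T→A, 5 A→C, 7 A→T, 10 G→C.

3 transitions, 4 transversions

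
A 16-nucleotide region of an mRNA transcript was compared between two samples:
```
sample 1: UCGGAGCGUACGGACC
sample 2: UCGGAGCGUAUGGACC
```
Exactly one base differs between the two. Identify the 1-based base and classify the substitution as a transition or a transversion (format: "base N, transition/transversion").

base 11, transition

Base 11 changes C→U. C is a pyrimidine and U is a pyrimidine, so this is a transition.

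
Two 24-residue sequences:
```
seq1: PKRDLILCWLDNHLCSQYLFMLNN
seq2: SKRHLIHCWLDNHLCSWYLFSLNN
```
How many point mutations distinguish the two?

5

The sequences differ at residues 1, 4, 7, 17, 21 (1-based) — 5 in total.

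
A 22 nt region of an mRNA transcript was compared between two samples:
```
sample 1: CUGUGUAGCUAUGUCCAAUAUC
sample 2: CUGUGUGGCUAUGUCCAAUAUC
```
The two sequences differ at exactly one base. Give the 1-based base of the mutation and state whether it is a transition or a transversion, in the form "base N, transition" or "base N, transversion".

base 7, transition

The sequences differ only at base 7: A→G (purine→purine), a transition.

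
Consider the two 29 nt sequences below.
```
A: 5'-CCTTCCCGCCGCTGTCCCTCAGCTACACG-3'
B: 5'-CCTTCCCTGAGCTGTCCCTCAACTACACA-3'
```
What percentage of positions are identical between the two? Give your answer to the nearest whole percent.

83%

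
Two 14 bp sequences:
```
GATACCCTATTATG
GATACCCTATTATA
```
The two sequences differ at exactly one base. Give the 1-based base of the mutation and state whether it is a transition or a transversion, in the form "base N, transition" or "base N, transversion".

Base 14 changes G→A. G is a purine and A is a purine, so this is a transition.

base 14, transition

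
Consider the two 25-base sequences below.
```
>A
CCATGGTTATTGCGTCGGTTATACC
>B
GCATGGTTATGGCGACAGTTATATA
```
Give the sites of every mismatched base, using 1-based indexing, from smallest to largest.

1, 11, 15, 17, 24, 25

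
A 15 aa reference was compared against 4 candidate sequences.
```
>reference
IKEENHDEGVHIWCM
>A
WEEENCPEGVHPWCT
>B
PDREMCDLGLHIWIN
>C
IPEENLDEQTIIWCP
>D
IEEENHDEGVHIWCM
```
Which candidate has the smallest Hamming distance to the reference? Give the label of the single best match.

D

A differs at 6 positions; B differs at 9 positions; C differs at 6 positions; D differs at 1 position. The closest is D.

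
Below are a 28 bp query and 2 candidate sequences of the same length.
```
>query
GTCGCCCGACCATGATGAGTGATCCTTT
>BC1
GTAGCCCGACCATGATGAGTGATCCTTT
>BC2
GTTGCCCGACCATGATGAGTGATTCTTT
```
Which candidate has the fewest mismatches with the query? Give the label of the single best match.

Hamming distances to query — BC1: 1; BC2: 2.
Smallest is BC1 with 1 mismatch.

BC1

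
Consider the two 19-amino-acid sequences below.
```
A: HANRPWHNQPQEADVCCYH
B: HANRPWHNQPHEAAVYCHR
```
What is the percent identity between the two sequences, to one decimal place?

73.7%

5 positions differ (11, 14, 16, 18, 19), so 14 of 19 match: 14/19 = 73.68%.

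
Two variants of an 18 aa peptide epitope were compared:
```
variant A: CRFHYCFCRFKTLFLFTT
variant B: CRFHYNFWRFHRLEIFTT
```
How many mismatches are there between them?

6

Mismatches (1-based): position 6: C→N; position 8: C→W; position 11: K→H; position 12: T→R; position 14: F→E; position 15: L→I.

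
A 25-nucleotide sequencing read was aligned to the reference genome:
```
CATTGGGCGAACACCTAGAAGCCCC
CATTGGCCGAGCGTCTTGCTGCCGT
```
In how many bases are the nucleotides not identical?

9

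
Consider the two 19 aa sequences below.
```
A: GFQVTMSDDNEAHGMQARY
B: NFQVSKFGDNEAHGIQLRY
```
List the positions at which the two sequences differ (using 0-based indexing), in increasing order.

Differences at position 0 (G→N), position 4 (T→S), position 5 (M→K), position 6 (S→F), position 7 (D→G), position 14 (M→I), position 16 (A→L).

0, 4, 5, 6, 7, 14, 16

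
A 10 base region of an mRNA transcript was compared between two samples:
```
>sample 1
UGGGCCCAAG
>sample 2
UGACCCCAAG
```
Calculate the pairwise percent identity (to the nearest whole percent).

80%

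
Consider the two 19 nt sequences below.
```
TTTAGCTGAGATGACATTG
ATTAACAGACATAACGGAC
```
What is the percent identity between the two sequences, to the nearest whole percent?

53%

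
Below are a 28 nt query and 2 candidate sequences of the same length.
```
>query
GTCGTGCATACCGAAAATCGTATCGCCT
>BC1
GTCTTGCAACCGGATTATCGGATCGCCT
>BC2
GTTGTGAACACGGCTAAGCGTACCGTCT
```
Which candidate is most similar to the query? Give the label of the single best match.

Hamming distances to query — BC1: 7; BC2: 9.
Smallest is BC1 with 7 mismatches.

BC1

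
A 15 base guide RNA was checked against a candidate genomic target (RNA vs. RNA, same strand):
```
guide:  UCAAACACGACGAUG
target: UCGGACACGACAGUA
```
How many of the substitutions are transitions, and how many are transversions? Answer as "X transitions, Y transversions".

5 transitions, 0 transversions

Transitions (purine↔purine or pyrimidine↔pyrimidine): 3 A→G, 4 A→G, 12 G→A, 13 A→G, 15 G→A.
Transversions (purine↔pyrimidine): none.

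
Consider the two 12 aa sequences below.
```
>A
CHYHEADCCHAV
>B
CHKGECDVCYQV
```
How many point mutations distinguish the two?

6

Mismatches (1-based): residue 3: Y→K; residue 4: H→G; residue 6: A→C; residue 8: C→V; residue 10: H→Y; residue 11: A→Q.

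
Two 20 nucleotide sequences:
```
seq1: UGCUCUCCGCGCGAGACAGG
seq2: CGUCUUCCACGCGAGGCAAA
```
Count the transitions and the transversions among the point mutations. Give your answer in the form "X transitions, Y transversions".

8 transitions, 0 transversions

Transitions (purine↔purine or pyrimidine↔pyrimidine): 1 U→C, 3 C→U, 4 U→C, 5 C→U, 9 G→A, 16 A→G, 19 G→A, 20 G→A.
Transversions (purine↔pyrimidine): none.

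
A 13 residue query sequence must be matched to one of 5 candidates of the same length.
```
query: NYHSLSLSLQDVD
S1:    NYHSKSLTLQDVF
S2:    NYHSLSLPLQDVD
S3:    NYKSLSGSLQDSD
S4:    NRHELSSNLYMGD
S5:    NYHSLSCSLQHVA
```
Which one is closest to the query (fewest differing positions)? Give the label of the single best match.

S2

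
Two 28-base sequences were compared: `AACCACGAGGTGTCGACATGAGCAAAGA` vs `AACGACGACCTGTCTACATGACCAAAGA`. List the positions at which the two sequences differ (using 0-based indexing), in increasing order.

3, 8, 9, 14, 21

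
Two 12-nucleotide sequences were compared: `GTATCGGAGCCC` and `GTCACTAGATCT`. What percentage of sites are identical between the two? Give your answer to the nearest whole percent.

8 positions differ (3, 4, 6, 7, 8, 9, 10, 12), so 4 of 12 match: 4/12 = 33.33%.

33%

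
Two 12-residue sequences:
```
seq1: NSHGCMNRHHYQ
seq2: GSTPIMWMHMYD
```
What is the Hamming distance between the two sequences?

8

The sequences differ at residues 1, 3, 4, 5, 7, 8, 10, 12 (1-based) — 8 in total.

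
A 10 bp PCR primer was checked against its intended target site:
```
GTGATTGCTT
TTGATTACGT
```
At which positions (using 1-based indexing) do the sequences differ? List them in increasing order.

1, 7, 9

Scanning 1-based: 1: G/T; 7: G/A; 9: T/G.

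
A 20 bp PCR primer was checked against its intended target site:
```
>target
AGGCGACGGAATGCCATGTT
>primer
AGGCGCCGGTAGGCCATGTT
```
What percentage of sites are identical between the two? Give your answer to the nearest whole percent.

85%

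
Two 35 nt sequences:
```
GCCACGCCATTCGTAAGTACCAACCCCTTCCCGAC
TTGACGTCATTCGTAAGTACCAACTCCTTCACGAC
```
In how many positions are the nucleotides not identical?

The sequences differ at positions 1, 2, 3, 7, 25, 31 (1-based) — 6 in total.

6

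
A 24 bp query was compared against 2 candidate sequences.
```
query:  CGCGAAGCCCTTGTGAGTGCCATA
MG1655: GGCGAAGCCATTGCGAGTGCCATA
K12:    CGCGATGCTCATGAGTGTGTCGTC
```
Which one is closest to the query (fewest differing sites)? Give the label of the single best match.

MG1655

MG1655 differs at 3 sites; K12 differs at 8 sites. The closest is MG1655.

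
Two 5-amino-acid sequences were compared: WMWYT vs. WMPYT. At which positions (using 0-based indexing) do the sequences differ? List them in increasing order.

Scanning 0-based: 2: W/P.

2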